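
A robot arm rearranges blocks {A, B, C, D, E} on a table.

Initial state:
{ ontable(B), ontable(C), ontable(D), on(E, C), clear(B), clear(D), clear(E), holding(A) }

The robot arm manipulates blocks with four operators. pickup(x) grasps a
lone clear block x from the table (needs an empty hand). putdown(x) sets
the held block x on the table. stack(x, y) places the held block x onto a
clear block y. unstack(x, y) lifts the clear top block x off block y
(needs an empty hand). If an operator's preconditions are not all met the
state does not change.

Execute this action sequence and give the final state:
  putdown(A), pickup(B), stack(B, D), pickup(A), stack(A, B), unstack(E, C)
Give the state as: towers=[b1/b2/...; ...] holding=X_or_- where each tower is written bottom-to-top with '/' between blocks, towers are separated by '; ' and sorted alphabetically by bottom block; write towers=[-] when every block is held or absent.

towers=[C; D/B/A] holding=E

step 1 (putdown(A)): towers=[A; B; C/E; D] holding=-
step 2 (pickup(B)): towers=[A; C/E; D] holding=B
step 3 (stack(B, D)): towers=[A; C/E; D/B] holding=-
step 4 (pickup(A)): towers=[C/E; D/B] holding=A
step 5 (stack(A, B)): towers=[C/E; D/B/A] holding=-
step 6 (unstack(E, C)): towers=[C; D/B/A] holding=E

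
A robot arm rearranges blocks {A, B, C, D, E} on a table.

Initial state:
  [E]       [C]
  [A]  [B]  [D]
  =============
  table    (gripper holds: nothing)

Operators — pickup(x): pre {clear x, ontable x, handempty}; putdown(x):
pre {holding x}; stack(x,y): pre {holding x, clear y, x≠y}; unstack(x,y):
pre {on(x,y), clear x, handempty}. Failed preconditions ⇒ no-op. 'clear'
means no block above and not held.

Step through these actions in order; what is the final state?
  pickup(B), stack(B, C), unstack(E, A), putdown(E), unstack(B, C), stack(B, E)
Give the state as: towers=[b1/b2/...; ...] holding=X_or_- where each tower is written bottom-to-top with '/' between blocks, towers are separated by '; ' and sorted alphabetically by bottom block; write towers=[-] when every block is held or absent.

step 1 (pickup(B)): towers=[A/E; D/C] holding=B
step 2 (stack(B, C)): towers=[A/E; D/C/B] holding=-
step 3 (unstack(E, A)): towers=[A; D/C/B] holding=E
step 4 (putdown(E)): towers=[A; D/C/B; E] holding=-
step 5 (unstack(B, C)): towers=[A; D/C; E] holding=B
step 6 (stack(B, E)): towers=[A; D/C; E/B] holding=-

towers=[A; D/C; E/B] holding=-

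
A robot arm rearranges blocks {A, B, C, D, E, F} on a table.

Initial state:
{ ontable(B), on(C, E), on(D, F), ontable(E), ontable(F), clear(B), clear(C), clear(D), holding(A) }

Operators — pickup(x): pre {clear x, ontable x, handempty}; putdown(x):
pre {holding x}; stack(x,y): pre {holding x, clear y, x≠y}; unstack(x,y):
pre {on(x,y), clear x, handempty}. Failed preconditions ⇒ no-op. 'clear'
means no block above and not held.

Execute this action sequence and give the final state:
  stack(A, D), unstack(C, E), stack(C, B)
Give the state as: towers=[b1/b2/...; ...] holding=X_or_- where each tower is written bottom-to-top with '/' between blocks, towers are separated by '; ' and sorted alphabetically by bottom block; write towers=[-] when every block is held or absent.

towers=[B/C; E; F/D/A] holding=-

step 1 (stack(A, D)): towers=[B; E/C; F/D/A] holding=-
step 2 (unstack(C, E)): towers=[B; E; F/D/A] holding=C
step 3 (stack(C, B)): towers=[B/C; E; F/D/A] holding=-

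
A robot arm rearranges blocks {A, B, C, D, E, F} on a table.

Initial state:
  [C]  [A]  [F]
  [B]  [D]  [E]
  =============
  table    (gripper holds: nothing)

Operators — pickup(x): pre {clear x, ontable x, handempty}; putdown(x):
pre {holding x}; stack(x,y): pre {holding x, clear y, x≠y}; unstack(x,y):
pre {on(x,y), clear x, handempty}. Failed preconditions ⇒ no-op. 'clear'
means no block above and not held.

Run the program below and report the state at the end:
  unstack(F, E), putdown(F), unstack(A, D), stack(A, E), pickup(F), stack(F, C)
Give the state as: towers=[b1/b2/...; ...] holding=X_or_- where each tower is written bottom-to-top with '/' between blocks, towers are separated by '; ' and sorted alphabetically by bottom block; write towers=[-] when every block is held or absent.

towers=[B/C/F; D; E/A] holding=-

step 1 (unstack(F, E)): towers=[B/C; D/A; E] holding=F
step 2 (putdown(F)): towers=[B/C; D/A; E; F] holding=-
step 3 (unstack(A, D)): towers=[B/C; D; E; F] holding=A
step 4 (stack(A, E)): towers=[B/C; D; E/A; F] holding=-
step 5 (pickup(F)): towers=[B/C; D; E/A] holding=F
step 6 (stack(F, C)): towers=[B/C/F; D; E/A] holding=-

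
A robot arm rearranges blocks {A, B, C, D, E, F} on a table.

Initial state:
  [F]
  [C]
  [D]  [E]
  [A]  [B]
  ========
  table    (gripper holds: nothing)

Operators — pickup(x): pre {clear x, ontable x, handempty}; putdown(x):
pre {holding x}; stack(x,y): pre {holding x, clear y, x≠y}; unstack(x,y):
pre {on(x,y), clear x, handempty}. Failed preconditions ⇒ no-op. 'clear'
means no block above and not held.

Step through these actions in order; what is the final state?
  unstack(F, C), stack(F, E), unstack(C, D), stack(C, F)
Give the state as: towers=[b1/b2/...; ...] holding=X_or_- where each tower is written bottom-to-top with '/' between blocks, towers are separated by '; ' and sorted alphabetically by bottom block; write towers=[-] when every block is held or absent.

step 1 (unstack(F, C)): towers=[A/D/C; B/E] holding=F
step 2 (stack(F, E)): towers=[A/D/C; B/E/F] holding=-
step 3 (unstack(C, D)): towers=[A/D; B/E/F] holding=C
step 4 (stack(C, F)): towers=[A/D; B/E/F/C] holding=-

towers=[A/D; B/E/F/C] holding=-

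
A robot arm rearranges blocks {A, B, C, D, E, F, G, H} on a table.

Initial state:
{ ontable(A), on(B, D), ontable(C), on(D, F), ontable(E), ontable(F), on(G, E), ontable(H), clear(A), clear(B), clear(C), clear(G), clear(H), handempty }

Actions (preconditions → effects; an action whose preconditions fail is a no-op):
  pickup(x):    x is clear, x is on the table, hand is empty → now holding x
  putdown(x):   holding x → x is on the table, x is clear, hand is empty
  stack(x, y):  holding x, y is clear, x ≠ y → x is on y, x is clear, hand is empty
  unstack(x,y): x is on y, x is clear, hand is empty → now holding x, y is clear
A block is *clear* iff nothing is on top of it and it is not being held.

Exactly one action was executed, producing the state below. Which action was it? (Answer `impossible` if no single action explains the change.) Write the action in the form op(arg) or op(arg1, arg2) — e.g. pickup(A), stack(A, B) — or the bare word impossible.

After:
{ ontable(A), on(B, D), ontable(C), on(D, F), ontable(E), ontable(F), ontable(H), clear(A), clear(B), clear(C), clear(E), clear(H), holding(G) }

unstack(G, E)

target: towers=[A; C; E; F/D/B; H] holding=G
     unstack(G, E) → towers=[A; C; E; F/D/B; H] holding=G  ← match
         pickup(A) → towers=[C; E/G; F/D/B; H] holding=A
         pickup(H) → towers=[A; C; E/G; F/D/B] holding=H
     unstack(B, D) → towers=[A; C; E/G; F/D; H] holding=B
         pickup(C) → towers=[A; E/G; F/D/B; H] holding=C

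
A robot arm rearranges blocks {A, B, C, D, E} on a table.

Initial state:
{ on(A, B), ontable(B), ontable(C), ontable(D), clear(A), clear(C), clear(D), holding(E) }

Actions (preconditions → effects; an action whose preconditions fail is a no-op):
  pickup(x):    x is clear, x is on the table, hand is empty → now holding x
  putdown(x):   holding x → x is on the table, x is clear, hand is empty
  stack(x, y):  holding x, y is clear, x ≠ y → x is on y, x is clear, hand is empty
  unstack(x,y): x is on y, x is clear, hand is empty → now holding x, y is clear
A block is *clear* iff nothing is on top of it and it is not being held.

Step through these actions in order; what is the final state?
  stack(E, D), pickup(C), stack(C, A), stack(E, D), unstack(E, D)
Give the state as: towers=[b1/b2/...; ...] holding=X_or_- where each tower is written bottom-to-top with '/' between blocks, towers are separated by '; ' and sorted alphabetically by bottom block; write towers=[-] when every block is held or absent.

towers=[B/A/C; D] holding=E

step 1 (stack(E, D)): towers=[B/A; C; D/E] holding=-
step 2 (pickup(C)): towers=[B/A; D/E] holding=C
step 3 (stack(C, A)): towers=[B/A/C; D/E] holding=-
step 4 (stack(E, D)) [no-op]: towers=[B/A/C; D/E] holding=-
step 5 (unstack(E, D)): towers=[B/A/C; D] holding=E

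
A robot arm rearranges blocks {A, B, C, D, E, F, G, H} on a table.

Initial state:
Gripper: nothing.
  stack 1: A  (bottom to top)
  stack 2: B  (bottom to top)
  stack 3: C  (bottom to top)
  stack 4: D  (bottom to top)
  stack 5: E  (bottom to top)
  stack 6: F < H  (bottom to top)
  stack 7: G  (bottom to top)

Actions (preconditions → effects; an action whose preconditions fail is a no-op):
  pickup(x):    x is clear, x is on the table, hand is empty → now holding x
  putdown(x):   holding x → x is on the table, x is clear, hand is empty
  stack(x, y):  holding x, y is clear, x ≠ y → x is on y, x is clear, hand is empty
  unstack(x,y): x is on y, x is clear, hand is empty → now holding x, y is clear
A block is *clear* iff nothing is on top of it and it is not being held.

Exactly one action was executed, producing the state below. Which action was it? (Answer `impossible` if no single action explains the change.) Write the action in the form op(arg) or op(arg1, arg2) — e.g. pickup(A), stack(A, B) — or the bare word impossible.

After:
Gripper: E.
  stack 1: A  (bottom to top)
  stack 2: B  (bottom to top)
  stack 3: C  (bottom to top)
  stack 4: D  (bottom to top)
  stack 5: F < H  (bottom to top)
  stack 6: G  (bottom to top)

target: towers=[A; B; C; D; F/H; G] holding=E
         pickup(G) → towers=[A; B; C; D; E; F/H] holding=G
         pickup(A) → towers=[B; C; D; E; F/H; G] holding=A
         pickup(E) → towers=[A; B; C; D; F/H; G] holding=E  ← match
     unstack(H, F) → towers=[A; B; C; D; E; F; G] holding=H
         pickup(B) → towers=[A; C; D; E; F/H; G] holding=B
         pickup(D) → towers=[A; B; C; E; F/H; G] holding=D
         pickup(C) → towers=[A; B; D; E; F/H; G] holding=C

pickup(E)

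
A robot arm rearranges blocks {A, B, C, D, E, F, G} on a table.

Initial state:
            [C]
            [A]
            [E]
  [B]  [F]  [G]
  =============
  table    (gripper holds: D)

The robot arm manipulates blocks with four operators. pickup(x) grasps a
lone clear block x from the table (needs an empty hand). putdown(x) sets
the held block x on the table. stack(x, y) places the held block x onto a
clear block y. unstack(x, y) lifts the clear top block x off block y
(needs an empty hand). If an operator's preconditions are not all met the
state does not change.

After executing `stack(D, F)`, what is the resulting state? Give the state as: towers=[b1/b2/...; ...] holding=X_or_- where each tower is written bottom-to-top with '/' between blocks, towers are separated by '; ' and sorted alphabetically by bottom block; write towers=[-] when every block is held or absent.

towers=[B; F/D; G/E/A/C] holding=-

before: towers=[B; F; G/E/A/C] holding=D
pre[stack(D, F)]: holding(D) ✓, clear(F) ✓, D≠F ✓
all met → apply stack(D, F)
after:  towers=[B; F/D; G/E/A/C] holding=-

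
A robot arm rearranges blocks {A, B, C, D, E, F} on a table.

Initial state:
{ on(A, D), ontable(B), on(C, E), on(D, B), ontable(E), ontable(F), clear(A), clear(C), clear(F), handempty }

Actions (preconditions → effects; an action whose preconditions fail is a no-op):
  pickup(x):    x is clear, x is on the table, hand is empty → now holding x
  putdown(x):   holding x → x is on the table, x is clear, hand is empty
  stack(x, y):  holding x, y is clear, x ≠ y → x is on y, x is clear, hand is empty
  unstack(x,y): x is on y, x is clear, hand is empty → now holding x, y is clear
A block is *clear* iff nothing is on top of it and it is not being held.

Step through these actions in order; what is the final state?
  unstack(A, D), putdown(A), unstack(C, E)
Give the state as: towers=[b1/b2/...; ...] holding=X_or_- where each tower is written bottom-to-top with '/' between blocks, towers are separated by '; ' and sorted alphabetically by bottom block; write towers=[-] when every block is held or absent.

towers=[A; B/D; E; F] holding=C

step 1 (unstack(A, D)): towers=[B/D; E/C; F] holding=A
step 2 (putdown(A)): towers=[A; B/D; E/C; F] holding=-
step 3 (unstack(C, E)): towers=[A; B/D; E; F] holding=C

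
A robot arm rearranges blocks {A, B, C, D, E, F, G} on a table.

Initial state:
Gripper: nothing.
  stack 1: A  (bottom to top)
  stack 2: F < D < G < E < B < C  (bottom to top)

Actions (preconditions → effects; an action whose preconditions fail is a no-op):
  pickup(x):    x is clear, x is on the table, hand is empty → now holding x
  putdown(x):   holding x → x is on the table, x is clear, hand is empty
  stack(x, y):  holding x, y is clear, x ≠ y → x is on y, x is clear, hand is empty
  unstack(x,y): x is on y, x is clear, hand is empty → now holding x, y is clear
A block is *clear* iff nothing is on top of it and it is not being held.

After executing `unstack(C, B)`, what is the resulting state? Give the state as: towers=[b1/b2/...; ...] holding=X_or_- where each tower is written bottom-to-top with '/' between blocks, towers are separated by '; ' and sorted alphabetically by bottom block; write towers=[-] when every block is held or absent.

before: towers=[A; F/D/G/E/B/C] holding=-
pre[unstack(C, B)]: on(C,B) ok, clear(C) ok, handempty ok
all met → apply unstack(C, B)
after:  towers=[A; F/D/G/E/B] holding=C

towers=[A; F/D/G/E/B] holding=C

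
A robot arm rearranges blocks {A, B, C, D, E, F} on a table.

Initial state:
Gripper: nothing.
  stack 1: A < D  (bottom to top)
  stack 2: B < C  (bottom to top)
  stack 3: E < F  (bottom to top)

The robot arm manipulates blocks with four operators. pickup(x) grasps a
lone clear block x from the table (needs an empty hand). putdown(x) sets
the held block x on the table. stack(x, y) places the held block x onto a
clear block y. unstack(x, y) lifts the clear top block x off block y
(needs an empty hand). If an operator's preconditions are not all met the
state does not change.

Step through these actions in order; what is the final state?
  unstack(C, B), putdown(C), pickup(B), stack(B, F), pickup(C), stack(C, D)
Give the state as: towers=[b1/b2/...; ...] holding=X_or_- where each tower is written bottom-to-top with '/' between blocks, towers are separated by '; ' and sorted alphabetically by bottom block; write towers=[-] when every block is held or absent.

step 1 (unstack(C, B)): towers=[A/D; B; E/F] holding=C
step 2 (putdown(C)): towers=[A/D; B; C; E/F] holding=-
step 3 (pickup(B)): towers=[A/D; C; E/F] holding=B
step 4 (stack(B, F)): towers=[A/D; C; E/F/B] holding=-
step 5 (pickup(C)): towers=[A/D; E/F/B] holding=C
step 6 (stack(C, D)): towers=[A/D/C; E/F/B] holding=-

towers=[A/D/C; E/F/B] holding=-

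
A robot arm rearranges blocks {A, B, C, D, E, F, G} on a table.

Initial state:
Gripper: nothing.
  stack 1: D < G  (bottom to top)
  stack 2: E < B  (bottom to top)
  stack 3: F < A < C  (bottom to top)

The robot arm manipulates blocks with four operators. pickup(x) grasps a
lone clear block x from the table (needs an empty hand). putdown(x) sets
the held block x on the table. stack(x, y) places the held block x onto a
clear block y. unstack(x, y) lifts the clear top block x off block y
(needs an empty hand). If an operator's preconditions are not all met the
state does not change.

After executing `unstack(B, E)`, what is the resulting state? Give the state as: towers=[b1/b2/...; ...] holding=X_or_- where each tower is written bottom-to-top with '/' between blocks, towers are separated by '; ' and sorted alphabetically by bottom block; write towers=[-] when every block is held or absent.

before: towers=[D/G; E/B; F/A/C] holding=-
pre[unstack(B, E)]: on(B,E) ✓, clear(B) ✓, handempty ✓
all met → apply unstack(B, E)
after:  towers=[D/G; E; F/A/C] holding=B

towers=[D/G; E; F/A/C] holding=B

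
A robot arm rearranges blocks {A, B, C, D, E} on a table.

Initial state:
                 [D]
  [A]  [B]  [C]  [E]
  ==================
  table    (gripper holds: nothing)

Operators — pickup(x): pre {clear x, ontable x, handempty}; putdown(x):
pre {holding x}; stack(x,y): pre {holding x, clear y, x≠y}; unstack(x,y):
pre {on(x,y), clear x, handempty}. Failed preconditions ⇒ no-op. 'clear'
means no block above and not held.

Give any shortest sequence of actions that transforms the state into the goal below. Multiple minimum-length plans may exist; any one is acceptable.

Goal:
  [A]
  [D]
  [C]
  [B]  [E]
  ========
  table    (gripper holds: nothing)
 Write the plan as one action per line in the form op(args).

pickup(C)
stack(C, B)
unstack(D, E)
stack(D, C)
pickup(A)
stack(A, D)

step 1 (pickup(C)): towers=[A; B; E/D] holding=C
step 2 (stack(C, B)): towers=[A; B/C; E/D] holding=-
step 3 (unstack(D, E)): towers=[A; B/C; E] holding=D
step 4 (stack(D, C)): towers=[A; B/C/D; E] holding=-
step 5 (pickup(A)): towers=[B/C/D; E] holding=A
step 6 (stack(A, D)): towers=[B/C/D/A; E] holding=-
goal check: towers=[B/C/D/A; E] holding=- — reached (length 6, optimal by BFS)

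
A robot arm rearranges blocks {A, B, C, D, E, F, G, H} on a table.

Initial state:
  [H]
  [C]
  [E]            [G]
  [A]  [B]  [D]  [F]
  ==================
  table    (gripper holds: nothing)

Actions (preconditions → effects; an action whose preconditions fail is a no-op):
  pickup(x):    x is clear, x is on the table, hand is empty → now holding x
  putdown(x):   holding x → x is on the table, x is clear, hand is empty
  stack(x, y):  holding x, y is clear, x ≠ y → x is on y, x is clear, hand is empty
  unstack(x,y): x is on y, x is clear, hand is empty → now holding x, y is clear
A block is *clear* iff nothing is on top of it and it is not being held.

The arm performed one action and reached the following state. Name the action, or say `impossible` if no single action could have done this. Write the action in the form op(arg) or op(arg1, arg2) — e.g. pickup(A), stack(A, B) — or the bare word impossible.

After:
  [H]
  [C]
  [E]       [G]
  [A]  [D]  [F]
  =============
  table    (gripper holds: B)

target: towers=[A/E/C/H; D; F/G] holding=B
     unstack(G, F) → towers=[A/E/C/H; B; D; F] holding=G
     unstack(H, C) → towers=[A/E/C; B; D; F/G] holding=H
         pickup(B) → towers=[A/E/C/H; D; F/G] holding=B  ← match
         pickup(D) → towers=[A/E/C/H; B; F/G] holding=D

pickup(B)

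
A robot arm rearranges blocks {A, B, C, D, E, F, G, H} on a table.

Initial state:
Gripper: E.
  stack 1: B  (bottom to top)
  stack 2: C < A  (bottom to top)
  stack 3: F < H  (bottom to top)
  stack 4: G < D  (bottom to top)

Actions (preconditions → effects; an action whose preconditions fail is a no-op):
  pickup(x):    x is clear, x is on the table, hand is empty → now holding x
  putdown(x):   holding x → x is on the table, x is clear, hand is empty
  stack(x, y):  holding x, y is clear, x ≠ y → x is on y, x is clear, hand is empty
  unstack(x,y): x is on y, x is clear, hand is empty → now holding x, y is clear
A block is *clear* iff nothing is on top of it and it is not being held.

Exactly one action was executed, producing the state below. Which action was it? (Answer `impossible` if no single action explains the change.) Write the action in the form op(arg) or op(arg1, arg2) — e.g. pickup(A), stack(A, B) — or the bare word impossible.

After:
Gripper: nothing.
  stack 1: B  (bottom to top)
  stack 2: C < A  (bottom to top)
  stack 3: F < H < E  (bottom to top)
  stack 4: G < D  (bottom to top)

target: towers=[B; C/A; F/H/E; G/D] holding=-
        putdown(E) → towers=[B; C/A; E; F/H; G/D] holding=-
       stack(E, A) → towers=[B; C/A/E; F/H; G/D] holding=-
       stack(E, H) → towers=[B; C/A; F/H/E; G/D] holding=-  ← match
       stack(E, B) → towers=[B/E; C/A; F/H; G/D] holding=-
       stack(E, D) → towers=[B; C/A; F/H; G/D/E] holding=-

stack(E, H)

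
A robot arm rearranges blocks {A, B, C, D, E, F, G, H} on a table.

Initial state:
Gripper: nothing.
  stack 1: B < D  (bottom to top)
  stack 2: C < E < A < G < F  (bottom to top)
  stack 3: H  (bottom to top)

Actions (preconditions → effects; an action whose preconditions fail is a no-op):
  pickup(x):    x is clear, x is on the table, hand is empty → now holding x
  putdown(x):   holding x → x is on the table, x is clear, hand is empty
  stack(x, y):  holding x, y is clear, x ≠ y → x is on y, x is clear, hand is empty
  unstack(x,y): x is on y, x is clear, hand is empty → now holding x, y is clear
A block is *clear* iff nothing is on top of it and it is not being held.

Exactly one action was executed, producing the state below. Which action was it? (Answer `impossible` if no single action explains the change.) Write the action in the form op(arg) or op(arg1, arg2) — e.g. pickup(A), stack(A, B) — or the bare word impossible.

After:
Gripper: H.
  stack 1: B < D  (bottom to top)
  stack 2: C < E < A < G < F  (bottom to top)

pickup(H)

target: towers=[B/D; C/E/A/G/F] holding=H
         pickup(H) → towers=[B/D; C/E/A/G/F] holding=H  ← match
     unstack(F, G) → towers=[B/D; C/E/A/G; H] holding=F
     unstack(D, B) → towers=[B; C/E/A/G/F; H] holding=D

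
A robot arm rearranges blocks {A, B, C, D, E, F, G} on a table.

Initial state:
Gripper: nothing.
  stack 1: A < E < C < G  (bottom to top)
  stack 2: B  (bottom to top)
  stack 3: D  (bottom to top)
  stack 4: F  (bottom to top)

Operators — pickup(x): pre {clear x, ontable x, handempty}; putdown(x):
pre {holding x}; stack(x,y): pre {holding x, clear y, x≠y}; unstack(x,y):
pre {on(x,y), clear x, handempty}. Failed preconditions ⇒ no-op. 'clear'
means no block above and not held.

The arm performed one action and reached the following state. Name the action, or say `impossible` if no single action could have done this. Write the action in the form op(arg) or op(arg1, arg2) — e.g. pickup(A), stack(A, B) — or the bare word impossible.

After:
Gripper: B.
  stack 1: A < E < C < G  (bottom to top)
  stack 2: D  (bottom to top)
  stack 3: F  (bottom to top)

pickup(B)

target: towers=[A/E/C/G; D; F] holding=B
         pickup(B) → towers=[A/E/C/G; D; F] holding=B  ← match
         pickup(F) → towers=[A/E/C/G; B; D] holding=F
     unstack(G, C) → towers=[A/E/C; B; D; F] holding=G
         pickup(D) → towers=[A/E/C/G; B; F] holding=D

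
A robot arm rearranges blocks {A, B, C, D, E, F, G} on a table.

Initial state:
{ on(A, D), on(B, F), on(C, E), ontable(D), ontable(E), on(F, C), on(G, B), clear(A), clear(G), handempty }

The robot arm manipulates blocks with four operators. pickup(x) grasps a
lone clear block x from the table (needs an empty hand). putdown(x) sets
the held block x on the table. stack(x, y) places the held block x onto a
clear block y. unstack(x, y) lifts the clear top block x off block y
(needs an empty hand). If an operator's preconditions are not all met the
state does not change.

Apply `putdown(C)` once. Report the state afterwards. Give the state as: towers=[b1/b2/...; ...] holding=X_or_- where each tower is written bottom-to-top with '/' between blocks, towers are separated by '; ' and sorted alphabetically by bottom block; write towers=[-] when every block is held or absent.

towers=[D/A; E/C/F/B/G] holding=-

before: towers=[D/A; E/C/F/B/G] holding=-
pre[putdown(C)]: holding(C) ✗
holding(C) unmet → putdown(C) is a no-op
after:  towers=[D/A; E/C/F/B/G] holding=-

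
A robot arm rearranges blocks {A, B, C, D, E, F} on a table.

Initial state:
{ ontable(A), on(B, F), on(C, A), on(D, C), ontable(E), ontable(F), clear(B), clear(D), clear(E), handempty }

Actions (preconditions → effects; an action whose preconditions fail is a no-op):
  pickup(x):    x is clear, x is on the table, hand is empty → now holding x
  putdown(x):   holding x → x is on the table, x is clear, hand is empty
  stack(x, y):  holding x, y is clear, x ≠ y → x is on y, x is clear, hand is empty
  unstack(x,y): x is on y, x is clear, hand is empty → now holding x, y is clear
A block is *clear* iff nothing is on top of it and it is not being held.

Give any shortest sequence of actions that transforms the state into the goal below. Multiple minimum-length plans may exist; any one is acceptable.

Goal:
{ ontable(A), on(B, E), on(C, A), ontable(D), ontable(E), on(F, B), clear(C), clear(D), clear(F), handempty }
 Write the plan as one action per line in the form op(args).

step 1 (unstack(B, F)): towers=[A/C/D; E; F] holding=B
step 2 (stack(B, E)): towers=[A/C/D; E/B; F] holding=-
step 3 (pickup(F)): towers=[A/C/D; E/B] holding=F
step 4 (stack(F, B)): towers=[A/C/D; E/B/F] holding=-
step 5 (unstack(D, C)): towers=[A/C; E/B/F] holding=D
step 6 (putdown(D)): towers=[A/C; D; E/B/F] holding=-
goal check: towers=[A/C; D; E/B/F] holding=- — reached (length 6, optimal by BFS)

unstack(B, F)
stack(B, E)
pickup(F)
stack(F, B)
unstack(D, C)
putdown(D)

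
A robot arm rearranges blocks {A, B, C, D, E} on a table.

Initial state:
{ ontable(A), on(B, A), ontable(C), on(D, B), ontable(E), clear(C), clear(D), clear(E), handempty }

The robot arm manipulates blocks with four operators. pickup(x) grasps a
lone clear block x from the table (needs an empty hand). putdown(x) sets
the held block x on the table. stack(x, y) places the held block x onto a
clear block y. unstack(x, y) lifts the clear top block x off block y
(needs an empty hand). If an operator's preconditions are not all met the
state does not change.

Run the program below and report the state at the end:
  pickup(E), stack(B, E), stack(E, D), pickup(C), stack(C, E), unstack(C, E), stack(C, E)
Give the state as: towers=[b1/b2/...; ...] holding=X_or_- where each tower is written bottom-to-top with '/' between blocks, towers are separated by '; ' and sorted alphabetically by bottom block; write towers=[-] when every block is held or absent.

step 1 (pickup(E)): towers=[A/B/D; C] holding=E
step 2 (stack(B, E)) [no-op]: towers=[A/B/D; C] holding=E
step 3 (stack(E, D)): towers=[A/B/D/E; C] holding=-
step 4 (pickup(C)): towers=[A/B/D/E] holding=C
step 5 (stack(C, E)): towers=[A/B/D/E/C] holding=-
step 6 (unstack(C, E)): towers=[A/B/D/E] holding=C
step 7 (stack(C, E)): towers=[A/B/D/E/C] holding=-

towers=[A/B/D/E/C] holding=-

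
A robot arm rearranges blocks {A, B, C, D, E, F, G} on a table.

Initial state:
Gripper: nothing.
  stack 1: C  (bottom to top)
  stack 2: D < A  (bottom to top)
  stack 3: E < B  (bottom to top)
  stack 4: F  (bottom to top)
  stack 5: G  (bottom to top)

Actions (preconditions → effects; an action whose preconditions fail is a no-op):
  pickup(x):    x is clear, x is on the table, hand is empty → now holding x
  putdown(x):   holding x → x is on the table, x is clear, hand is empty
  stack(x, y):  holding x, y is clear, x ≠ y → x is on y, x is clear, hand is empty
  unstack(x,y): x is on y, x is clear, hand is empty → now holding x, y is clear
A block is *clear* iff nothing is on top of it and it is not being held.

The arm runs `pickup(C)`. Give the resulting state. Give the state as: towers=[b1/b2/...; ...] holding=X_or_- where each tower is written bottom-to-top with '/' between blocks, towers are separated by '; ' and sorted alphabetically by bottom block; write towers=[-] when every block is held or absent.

towers=[D/A; E/B; F; G] holding=C

before: towers=[C; D/A; E/B; F; G] holding=-
pre[pickup(C)]: clear(C) ok, ontable(C) ok, handempty ok
all met → apply pickup(C)
after:  towers=[D/A; E/B; F; G] holding=C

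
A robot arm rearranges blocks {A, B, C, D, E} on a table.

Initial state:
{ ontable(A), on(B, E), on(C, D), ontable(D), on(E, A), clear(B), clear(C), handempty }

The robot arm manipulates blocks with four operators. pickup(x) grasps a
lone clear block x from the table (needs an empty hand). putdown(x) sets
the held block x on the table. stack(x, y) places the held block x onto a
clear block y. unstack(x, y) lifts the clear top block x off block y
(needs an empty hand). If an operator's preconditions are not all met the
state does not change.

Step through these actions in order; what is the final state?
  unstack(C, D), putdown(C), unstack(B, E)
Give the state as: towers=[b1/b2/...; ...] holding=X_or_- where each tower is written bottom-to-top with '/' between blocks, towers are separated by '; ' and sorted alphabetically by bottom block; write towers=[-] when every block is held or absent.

step 1 (unstack(C, D)): towers=[A/E/B; D] holding=C
step 2 (putdown(C)): towers=[A/E/B; C; D] holding=-
step 3 (unstack(B, E)): towers=[A/E; C; D] holding=B

towers=[A/E; C; D] holding=B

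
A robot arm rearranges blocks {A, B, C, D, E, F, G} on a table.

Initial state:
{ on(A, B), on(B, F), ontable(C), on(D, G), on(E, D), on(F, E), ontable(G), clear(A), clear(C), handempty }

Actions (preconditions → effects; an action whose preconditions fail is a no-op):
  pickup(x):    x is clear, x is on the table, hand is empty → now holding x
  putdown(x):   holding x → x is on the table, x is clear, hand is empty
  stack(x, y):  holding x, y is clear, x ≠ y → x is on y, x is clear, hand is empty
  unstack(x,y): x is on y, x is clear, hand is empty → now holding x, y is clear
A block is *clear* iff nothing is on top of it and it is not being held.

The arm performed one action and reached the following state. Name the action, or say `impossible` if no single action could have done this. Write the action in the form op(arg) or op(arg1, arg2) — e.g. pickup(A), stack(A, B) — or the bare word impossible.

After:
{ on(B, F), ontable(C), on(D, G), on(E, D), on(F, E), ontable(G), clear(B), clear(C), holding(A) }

unstack(A, B)

target: towers=[C; G/D/E/F/B] holding=A
     unstack(A, B) → towers=[C; G/D/E/F/B] holding=A  ← match
         pickup(C) → towers=[G/D/E/F/B/A] holding=C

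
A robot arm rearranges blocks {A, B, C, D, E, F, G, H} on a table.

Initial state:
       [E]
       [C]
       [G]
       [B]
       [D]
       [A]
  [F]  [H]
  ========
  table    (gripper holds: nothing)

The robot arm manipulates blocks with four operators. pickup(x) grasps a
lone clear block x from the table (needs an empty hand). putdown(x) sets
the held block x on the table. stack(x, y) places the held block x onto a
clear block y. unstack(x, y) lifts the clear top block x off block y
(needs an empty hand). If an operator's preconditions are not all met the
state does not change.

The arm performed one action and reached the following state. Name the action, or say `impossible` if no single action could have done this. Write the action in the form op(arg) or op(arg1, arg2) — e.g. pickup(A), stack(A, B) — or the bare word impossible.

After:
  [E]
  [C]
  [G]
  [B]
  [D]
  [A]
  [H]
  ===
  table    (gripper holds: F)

pickup(F)

target: towers=[H/A/D/B/G/C/E] holding=F
     unstack(E, C) → towers=[F; H/A/D/B/G/C] holding=E
         pickup(F) → towers=[H/A/D/B/G/C/E] holding=F  ← match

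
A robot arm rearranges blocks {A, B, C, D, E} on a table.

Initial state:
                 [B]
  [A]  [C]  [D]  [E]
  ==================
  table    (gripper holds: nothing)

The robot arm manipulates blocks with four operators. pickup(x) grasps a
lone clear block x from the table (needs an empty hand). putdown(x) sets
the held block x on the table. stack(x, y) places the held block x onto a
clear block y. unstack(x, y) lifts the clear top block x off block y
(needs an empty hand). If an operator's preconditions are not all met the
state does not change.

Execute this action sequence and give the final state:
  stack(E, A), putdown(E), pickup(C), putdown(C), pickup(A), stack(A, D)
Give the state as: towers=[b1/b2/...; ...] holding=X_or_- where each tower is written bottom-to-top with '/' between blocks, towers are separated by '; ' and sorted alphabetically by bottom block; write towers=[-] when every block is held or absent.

step 1 (stack(E, A)) [no-op]: towers=[A; C; D; E/B] holding=-
step 2 (putdown(E)) [no-op]: towers=[A; C; D; E/B] holding=-
step 3 (pickup(C)): towers=[A; D; E/B] holding=C
step 4 (putdown(C)): towers=[A; C; D; E/B] holding=-
step 5 (pickup(A)): towers=[C; D; E/B] holding=A
step 6 (stack(A, D)): towers=[C; D/A; E/B] holding=-

towers=[C; D/A; E/B] holding=-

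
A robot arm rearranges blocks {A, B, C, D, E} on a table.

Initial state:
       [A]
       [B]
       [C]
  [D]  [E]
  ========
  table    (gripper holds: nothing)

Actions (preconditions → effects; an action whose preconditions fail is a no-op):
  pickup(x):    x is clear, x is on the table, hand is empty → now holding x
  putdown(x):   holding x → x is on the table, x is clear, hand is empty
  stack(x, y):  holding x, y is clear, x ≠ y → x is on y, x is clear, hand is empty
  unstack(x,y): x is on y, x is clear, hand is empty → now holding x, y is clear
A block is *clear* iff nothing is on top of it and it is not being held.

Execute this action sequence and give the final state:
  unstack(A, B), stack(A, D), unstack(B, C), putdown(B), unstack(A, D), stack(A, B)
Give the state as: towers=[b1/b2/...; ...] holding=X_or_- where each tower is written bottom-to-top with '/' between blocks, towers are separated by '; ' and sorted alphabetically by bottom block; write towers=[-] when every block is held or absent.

step 1 (unstack(A, B)): towers=[D; E/C/B] holding=A
step 2 (stack(A, D)): towers=[D/A; E/C/B] holding=-
step 3 (unstack(B, C)): towers=[D/A; E/C] holding=B
step 4 (putdown(B)): towers=[B; D/A; E/C] holding=-
step 5 (unstack(A, D)): towers=[B; D; E/C] holding=A
step 6 (stack(A, B)): towers=[B/A; D; E/C] holding=-

towers=[B/A; D; E/C] holding=-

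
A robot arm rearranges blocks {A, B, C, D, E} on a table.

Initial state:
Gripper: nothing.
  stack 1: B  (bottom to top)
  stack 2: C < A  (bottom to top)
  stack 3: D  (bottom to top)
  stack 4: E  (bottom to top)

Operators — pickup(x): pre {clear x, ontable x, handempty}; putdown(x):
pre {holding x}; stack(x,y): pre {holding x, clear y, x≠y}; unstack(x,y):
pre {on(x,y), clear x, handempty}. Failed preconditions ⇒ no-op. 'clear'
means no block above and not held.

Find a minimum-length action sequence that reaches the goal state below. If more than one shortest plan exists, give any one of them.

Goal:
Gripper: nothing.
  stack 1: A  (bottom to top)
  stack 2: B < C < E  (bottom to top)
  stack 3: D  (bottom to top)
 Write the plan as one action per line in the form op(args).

unstack(A, C)
putdown(A)
pickup(C)
stack(C, B)
pickup(E)
stack(E, C)

step 1 (unstack(A, C)): towers=[B; C; D; E] holding=A
step 2 (putdown(A)): towers=[A; B; C; D; E] holding=-
step 3 (pickup(C)): towers=[A; B; D; E] holding=C
step 4 (stack(C, B)): towers=[A; B/C; D; E] holding=-
step 5 (pickup(E)): towers=[A; B/C; D] holding=E
step 6 (stack(E, C)): towers=[A; B/C/E; D] holding=-
goal check: towers=[A; B/C/E; D] holding=- — reached (length 6, optimal by BFS)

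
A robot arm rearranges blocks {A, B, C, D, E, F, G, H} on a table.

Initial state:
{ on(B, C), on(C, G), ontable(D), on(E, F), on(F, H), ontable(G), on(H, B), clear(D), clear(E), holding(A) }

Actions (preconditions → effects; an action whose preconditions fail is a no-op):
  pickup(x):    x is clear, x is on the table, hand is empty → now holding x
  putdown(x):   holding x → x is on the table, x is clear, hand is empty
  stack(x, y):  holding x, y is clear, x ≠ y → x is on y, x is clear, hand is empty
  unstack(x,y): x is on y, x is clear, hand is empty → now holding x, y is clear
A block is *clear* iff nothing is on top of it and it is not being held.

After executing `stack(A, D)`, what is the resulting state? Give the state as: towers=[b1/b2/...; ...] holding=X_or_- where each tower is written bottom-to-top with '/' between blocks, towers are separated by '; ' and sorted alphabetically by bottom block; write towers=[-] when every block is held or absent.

towers=[D/A; G/C/B/H/F/E] holding=-

before: towers=[D; G/C/B/H/F/E] holding=A
pre[stack(A, D)]: holding(A) yes, clear(D) yes, A≠D yes
all met → apply stack(A, D)
after:  towers=[D/A; G/C/B/H/F/E] holding=-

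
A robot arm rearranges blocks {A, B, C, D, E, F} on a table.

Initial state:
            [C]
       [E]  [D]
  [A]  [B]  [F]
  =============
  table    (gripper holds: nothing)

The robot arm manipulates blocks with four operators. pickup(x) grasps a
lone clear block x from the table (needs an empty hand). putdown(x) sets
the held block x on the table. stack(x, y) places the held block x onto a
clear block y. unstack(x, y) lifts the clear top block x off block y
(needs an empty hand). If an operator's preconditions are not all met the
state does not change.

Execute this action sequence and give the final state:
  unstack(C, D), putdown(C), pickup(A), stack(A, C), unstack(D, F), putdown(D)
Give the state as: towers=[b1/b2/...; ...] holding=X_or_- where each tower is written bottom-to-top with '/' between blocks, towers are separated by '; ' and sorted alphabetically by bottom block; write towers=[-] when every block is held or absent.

step 1 (unstack(C, D)): towers=[A; B/E; F/D] holding=C
step 2 (putdown(C)): towers=[A; B/E; C; F/D] holding=-
step 3 (pickup(A)): towers=[B/E; C; F/D] holding=A
step 4 (stack(A, C)): towers=[B/E; C/A; F/D] holding=-
step 5 (unstack(D, F)): towers=[B/E; C/A; F] holding=D
step 6 (putdown(D)): towers=[B/E; C/A; D; F] holding=-

towers=[B/E; C/A; D; F] holding=-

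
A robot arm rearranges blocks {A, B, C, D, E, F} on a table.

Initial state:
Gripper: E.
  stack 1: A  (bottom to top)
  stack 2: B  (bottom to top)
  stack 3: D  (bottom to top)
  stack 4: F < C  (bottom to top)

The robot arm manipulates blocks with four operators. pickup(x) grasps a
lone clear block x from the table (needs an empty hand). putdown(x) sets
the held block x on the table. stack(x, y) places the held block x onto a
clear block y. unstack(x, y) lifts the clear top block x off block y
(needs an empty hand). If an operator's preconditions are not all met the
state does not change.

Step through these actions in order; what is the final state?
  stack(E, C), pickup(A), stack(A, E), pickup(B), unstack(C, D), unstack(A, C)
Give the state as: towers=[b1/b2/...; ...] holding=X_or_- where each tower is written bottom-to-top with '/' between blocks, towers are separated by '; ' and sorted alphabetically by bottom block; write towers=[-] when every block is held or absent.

towers=[D; F/C/E/A] holding=B

step 1 (stack(E, C)): towers=[A; B; D; F/C/E] holding=-
step 2 (pickup(A)): towers=[B; D; F/C/E] holding=A
step 3 (stack(A, E)): towers=[B; D; F/C/E/A] holding=-
step 4 (pickup(B)): towers=[D; F/C/E/A] holding=B
step 5 (unstack(C, D)) [no-op]: towers=[D; F/C/E/A] holding=B
step 6 (unstack(A, C)) [no-op]: towers=[D; F/C/E/A] holding=B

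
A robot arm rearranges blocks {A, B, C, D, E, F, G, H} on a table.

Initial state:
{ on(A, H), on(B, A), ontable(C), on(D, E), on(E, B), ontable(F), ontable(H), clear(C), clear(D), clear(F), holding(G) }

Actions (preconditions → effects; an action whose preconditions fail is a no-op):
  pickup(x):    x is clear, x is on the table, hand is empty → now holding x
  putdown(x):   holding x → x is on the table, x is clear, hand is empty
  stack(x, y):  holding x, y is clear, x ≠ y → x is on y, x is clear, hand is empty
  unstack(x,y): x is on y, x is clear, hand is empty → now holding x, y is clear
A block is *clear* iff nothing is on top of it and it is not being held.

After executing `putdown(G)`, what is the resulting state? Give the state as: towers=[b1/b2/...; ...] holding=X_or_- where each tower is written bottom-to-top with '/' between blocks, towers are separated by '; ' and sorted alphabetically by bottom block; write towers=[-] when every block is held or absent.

towers=[C; F; G; H/A/B/E/D] holding=-

before: towers=[C; F; H/A/B/E/D] holding=G
pre[putdown(G)]: holding(G) yes
all met → apply putdown(G)
after:  towers=[C; F; G; H/A/B/E/D] holding=-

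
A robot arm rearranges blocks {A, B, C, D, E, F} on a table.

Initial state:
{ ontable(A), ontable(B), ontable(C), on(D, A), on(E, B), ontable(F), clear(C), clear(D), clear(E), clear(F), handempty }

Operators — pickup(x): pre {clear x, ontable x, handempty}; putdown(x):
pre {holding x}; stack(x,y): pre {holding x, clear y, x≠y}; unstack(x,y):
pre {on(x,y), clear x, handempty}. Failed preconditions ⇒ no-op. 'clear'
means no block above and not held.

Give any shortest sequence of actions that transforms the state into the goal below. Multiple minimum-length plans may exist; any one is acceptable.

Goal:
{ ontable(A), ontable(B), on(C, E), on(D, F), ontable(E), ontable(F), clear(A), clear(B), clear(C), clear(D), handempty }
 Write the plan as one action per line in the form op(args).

unstack(D, A)
stack(D, F)
unstack(E, B)
putdown(E)
pickup(C)
stack(C, E)

step 1 (unstack(D, A)): towers=[A; B/E; C; F] holding=D
step 2 (stack(D, F)): towers=[A; B/E; C; F/D] holding=-
step 3 (unstack(E, B)): towers=[A; B; C; F/D] holding=E
step 4 (putdown(E)): towers=[A; B; C; E; F/D] holding=-
step 5 (pickup(C)): towers=[A; B; E; F/D] holding=C
step 6 (stack(C, E)): towers=[A; B; E/C; F/D] holding=-
goal check: towers=[A; B; E/C; F/D] holding=- — reached (length 6, optimal by BFS)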